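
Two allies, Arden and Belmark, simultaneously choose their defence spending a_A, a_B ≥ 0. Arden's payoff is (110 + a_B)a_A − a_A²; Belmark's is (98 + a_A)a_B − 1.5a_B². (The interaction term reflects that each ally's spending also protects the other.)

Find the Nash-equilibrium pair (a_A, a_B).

85.6, 61.2

Expanding Arden's payoff: 110a_A + a_Ba_A − a_A².
∂π/∂a_A = 110 + a_B − 2a_A = 0, so a_A = 55 + 0.5a_B.
Likewise for Belmark: a_B = 98/3 + (1/3)a_A.
Substituting the second reaction function into the first: a_A = 55 + 0.5(98/3 + (1/3)a_A), which gives (5/6)a_A = 214/3 ⇒ a_A = 85.6.
Then a_B = 98/3 + (1/3)·85.6 = 61.2.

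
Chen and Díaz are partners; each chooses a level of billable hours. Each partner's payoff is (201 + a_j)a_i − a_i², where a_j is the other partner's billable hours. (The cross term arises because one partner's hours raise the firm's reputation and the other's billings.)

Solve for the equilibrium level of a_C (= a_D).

201

Chen's payoff is (201 + a_D)a_C − a_C².
∂π/∂a_C = 201 + a_D − 2a_C = 0, so a_C = 100.5 + 0.5a_D.
The game is symmetric, so in equilibrium a_D = a_C: the reaction function gives 0.5a_C = 100.5, hence a_C = 201.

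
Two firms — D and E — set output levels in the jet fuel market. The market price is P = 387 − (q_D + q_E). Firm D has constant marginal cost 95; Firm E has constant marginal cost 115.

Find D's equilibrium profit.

10816

Firm D's profit: π = q_D(387 − (q_D + q_E)) − 95q_D.
∂π/∂q_D = 292 − 2q_D − q_E = 0, so q_D = 146 − 0.5q_E.
By the same steps for E: q_E = 136 − 0.5q_D.
Plugging q_E into D's best response: q_D = 146 − 0.5(136 − 0.5q_D) ⇒ 0.75q_D = 78, so q_D = 104.
Then q_E = 136 − 0.5·104 = 84.
Price P = 387 − 188 = 199.
D's profit: (199 − 95)·104 = 10816.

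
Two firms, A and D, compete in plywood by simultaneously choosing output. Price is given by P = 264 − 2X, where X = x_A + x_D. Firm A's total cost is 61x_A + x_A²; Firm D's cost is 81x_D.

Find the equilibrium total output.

Firm A's profit: π = x_A(264 − 2(x_A + x_D)) − 61x_A − x_A².
∂π/∂x_A = 203 − 6x_A − 2x_D = 0, so x_A = 203/6 − (1/3)x_D.
For D: ∂π/∂x_D = 183 − 4x_D − 2x_A = 0 ⇒ x_D = 45.75 − 0.5x_A.
Substituting the second reaction function into the first: x_A = 203/6 − (1/3)(45.75 − 0.5x_A), which gives (5/6)x_A = 223/12 ⇒ x_A = 22.3.
Then x_D = 45.75 − 0.5·22.3 = 34.6.
Total output: 22.3 + 34.6 = 56.9.

56.9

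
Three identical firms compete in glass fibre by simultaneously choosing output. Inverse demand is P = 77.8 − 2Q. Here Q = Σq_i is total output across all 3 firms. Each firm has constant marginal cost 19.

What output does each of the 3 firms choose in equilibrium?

A representative firm's profit is π_i = q_i(77.8 − 2Q) − 19q_i, with Q = q_i + Σ_{j≠i} q_j.
First-order condition: 58.8 − 4q_i − 2Σ_{j≠i} q_j = 0.
Imposing symmetry (q_j = q for all j) turns Σ_{j≠i} q_j into 2q, so 58.8 = 8q and q = 7.35.

7.35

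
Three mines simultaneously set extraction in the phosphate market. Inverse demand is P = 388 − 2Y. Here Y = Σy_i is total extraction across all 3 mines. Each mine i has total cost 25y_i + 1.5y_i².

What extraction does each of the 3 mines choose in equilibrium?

A representative mine's profit is π_i = y_i(388 − 2Y) − 25y_i − 1.5y_i², with Y = y_i + Σ_{j≠i} y_j.
First-order condition: 363 − 7y_i − 2Σ_{j≠i} y_j = 0.
In a symmetric equilibrium every mine chooses the same y, so Σ_{j≠i} y_j = 2y. The condition becomes 363 − 11y = 0, giving y = 363/11 = 33.

33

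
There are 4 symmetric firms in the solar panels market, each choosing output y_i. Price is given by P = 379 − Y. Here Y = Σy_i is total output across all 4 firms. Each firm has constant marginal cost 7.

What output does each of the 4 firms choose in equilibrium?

74.4

A representative firm's profit is π_i = y_i(379 − Y) − 7y_i, with Y = y_i + Σ_{j≠i} y_j.
First-order condition: 372 − 2y_i − Σ_{j≠i} y_j = 0.
Imposing symmetry (y_j = y for all j) turns Σ_{j≠i} y_j into 3y, so 372 = 5y and y = 74.4.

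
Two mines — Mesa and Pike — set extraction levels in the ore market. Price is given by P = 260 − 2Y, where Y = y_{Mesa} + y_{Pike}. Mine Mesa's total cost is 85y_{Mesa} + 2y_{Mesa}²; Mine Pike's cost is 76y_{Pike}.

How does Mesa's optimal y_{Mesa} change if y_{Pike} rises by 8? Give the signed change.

Mine Mesa's profit: π = y_{Mesa}(260 − 2(y_{Mesa} + y_{Pike})) − 85y_{Mesa} − 2y_{Mesa}².
∂π/∂y_{Mesa} = 175 − 8y_{Mesa} − 2y_{Pike} = 0, so y_{Mesa} = 21.875 − 0.25y_{Pike}.
The reaction-function slope is −0.25, so an 8-unit rise in y_{Pike} moves y_{Mesa} by −0.25 × 8 = −2. Mesa's best response falls — the actions are strategic substitutes.

-2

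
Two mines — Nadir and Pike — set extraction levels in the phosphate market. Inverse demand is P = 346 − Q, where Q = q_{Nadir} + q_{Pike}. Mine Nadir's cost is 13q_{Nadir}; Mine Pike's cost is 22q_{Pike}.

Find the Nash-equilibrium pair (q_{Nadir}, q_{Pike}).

Mine Nadir's profit: π = q_{Nadir}(346 − (q_{Nadir} + q_{Pike})) − 13q_{Nadir}.
∂π/∂q_{Nadir} = 333 − 2q_{Nadir} − q_{Pike} = 0, so q_{Nadir} = 166.5 − 0.5q_{Pike}.
By the same steps for Pike: q_{Pike} = 162 − 0.5q_{Nadir}.
Substituting the second reaction function into the first: q_{Nadir} = 166.5 − 0.5(162 − 0.5q_{Nadir}), which gives 0.75q_{Nadir} = 85.5 ⇒ q_{Nadir} = 114.
Then q_{Pike} = 162 − 0.5·114 = 105.

114, 105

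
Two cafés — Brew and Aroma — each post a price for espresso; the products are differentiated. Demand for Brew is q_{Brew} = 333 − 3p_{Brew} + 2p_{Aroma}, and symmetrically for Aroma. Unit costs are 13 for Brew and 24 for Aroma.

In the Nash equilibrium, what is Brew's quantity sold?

246.1875

Brew's profit: π = (p_{Brew} − 13)(333 − 3p_{Brew} + 2p_{Aroma}).
∂π/∂p_{Brew} = 372 − 6p_{Brew} + 2p_{Aroma} = 0 ⇒ p_{Brew} = 62 + (1/3)p_{Aroma}.
Similarly p_{Aroma} = 67.5 + (1/3)p_{Brew}.
Substituting the second reaction function into the first: p_{Brew} = 62 + (1/3)(67.5 + (1/3)p_{Brew}), which gives (8/9)p_{Brew} = 84.5 ⇒ p_{Brew} = 95.0625.
Then p_{Aroma} = 67.5 + (1/3)·95.0625 = 99.1875.
q_{Brew} = 333 − 3·95.0625 + 2·99.1875 = 246.1875.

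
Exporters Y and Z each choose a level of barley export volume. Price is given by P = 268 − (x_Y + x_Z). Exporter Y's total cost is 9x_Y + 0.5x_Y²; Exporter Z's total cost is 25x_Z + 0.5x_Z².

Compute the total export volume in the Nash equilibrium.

125.5

Exporter Y's profit: π = x_Y(268 − (x_Y + x_Z)) − 9x_Y − 0.5x_Y².
∂π/∂x_Y = 259 − 3x_Y − x_Z = 0, so x_Y = 259/3 − (1/3)x_Z.
By the same steps for Z: x_Z = 81 − (1/3)x_Y.
Substituting the second reaction function into the first: x_Y = 259/3 − (1/3)(81 − (1/3)x_Y), which gives (8/9)x_Y = 178/3 ⇒ x_Y = 66.75.
Then x_Z = 81 − (1/3)·66.75 = 58.75.
Total export volume: 66.75 + 58.75 = 125.5.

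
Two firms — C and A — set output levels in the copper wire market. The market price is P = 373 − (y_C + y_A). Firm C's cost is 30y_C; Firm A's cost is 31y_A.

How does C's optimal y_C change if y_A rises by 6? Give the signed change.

Firm C's profit: π = y_C(373 − (y_C + y_A)) − 30y_C.
∂π/∂y_C = 343 − 2y_C − y_A = 0, so y_C = 171.5 − 0.5y_A.
The reaction-function slope is −0.5, so a 6-unit rise in y_A moves y_C by −0.5 × 6 = −3. C's best response falls — the actions are strategic substitutes.

-3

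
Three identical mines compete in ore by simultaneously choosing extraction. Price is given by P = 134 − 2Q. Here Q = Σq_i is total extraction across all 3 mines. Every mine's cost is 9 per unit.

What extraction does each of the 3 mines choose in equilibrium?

A representative mine's profit is π_i = q_i(134 − 2Q) − 9q_i, with Q = q_i + Σ_{j≠i} q_j.
First-order condition: 125 − 4q_i − 2Σ_{j≠i} q_j = 0.
In a symmetric equilibrium every mine chooses the same q, so Σ_{j≠i} q_j = 2q. The condition becomes 125 − 8q = 0, giving q = 125/8 = 15.625.

15.625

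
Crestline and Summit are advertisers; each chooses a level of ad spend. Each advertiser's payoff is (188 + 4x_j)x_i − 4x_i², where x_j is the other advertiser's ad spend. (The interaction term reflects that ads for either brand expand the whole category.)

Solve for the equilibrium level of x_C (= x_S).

47

Crestline's payoff is (188 + 4x_S)x_C − 4x_C².
∂π/∂x_C = 188 + 4x_S − 8x_C = 0, so x_C = 23.5 + 0.5x_S.
The game is symmetric, so in equilibrium x_S = x_C: the reaction function gives 0.5x_C = 23.5, hence x_C = 47.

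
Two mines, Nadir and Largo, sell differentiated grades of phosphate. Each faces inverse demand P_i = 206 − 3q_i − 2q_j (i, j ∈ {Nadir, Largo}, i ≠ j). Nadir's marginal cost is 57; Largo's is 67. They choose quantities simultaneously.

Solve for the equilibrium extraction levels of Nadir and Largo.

Mine Nadir's profit: π = q_{Nadir}(206 − 3q_{Nadir} − 2q_{Largo}) − 57q_{Nadir}.
∂π/∂q_{Nadir} = 149 − 6q_{Nadir} − 2q_{Largo} = 0 ⇒ q_{Nadir} = 149/6 − (1/3)q_{Largo}.
Similarly q_{Largo} = 139/6 − (1/3)q_{Nadir}.
Solving the two reaction functions simultaneously: (1 − (−1/3)(−1/3))q_{Nadir} = 149/6 − (1/3)·(139/6), so (8/9)q_{Nadir} = 154/9 and q_{Nadir} = 19.25.
Then q_{Largo} = 139/6 − (1/3)·19.25 = 16.75.

19.25, 16.75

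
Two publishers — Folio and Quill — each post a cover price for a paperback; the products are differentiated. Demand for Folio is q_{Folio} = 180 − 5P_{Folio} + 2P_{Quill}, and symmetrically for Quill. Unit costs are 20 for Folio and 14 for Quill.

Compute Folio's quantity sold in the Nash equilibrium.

71.875

Folio's profit: π = (P_{Folio} − 20)(180 − 5P_{Folio} + 2P_{Quill}).
∂π/∂P_{Folio} = 280 − 10P_{Folio} + 2P_{Quill} = 0 ⇒ P_{Folio} = 28 + 0.2P_{Quill}.
Similarly P_{Quill} = 25 + 0.2P_{Folio}.
Solving the two reaction functions simultaneously: (1 − (0.2)(0.2))P_{Folio} = 28 + 0.2·25, so 0.96P_{Folio} = 33 and P_{Folio} = 34.375.
Then P_{Quill} = 25 + 0.2·34.375 = 31.875.
q_{Folio} = 180 − 5·34.375 + 2·31.875 = 71.875.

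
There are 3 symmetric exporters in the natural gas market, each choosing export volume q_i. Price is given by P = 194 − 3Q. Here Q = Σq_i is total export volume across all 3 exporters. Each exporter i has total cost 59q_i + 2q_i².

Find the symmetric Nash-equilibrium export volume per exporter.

A representative exporter's profit is π_i = q_i(194 − 3Q) − 59q_i − 2q_i², with Q = q_i + Σ_{j≠i} q_j.
First-order condition: 135 − 10q_i − 3Σ_{j≠i} q_j = 0.
With identical exporters, set every q_j = q: then 135 − 10q − 6q = 0, i.e. q = 135/16 = 8.4375.

8.4375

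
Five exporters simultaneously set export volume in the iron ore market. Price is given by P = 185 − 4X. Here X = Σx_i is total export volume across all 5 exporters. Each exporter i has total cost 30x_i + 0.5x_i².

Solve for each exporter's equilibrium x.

A representative exporter's profit is π_i = x_i(185 − 4X) − 30x_i − 0.5x_i², with X = x_i + Σ_{j≠i} x_j.
First-order condition: 155 − 9x_i − 4Σ_{j≠i} x_j = 0.
Imposing symmetry (x_j = x for all j) turns Σ_{j≠i} x_j into 4x, so 155 = 25x and x = 6.2.

6.2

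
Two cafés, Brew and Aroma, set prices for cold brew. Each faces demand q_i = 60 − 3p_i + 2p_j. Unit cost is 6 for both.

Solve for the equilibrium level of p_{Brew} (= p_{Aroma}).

Brew's profit: π = (p_{Brew} − 6)(60 − 3p_{Brew} + 2p_{Aroma}).
∂π/∂p_{Brew} = 78 − 6p_{Brew} + 2p_{Aroma} = 0 ⇒ p_{Brew} = 13 + (1/3)p_{Aroma}.
The game is symmetric, so in equilibrium p_{Aroma} = p_{Brew}: the reaction function gives (2/3)p_{Brew} = 13, hence p_{Brew} = 19.5.

19.5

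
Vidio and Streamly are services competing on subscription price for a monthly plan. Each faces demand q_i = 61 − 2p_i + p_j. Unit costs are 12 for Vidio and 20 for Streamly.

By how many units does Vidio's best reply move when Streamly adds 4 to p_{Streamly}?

Vidio's profit: π = (p_{Vidio} − 12)(61 − 2p_{Vidio} + p_{Streamly}).
∂π/∂p_{Vidio} = 85 − 4p_{Vidio} + p_{Streamly} = 0 ⇒ p_{Vidio} = 21.25 + 0.25p_{Streamly}.
The reaction-function slope is 0.25, so a 4-unit rise in p_{Streamly} moves p_{Vidio} by 0.25 × 4 = 1. Vidio's best response rises — the actions are strategic complements.

1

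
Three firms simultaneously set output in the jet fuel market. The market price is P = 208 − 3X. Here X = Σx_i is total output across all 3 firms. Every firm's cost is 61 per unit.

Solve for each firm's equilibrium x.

A representative firm's profit is π_i = x_i(208 − 3X) − 61x_i, with X = x_i + Σ_{j≠i} x_j.
First-order condition: 147 − 6x_i − 3Σ_{j≠i} x_j = 0.
In a symmetric equilibrium every firm chooses the same x, so Σ_{j≠i} x_j = 2x. The condition becomes 147 − 12x = 0, giving x = 147/12 = 12.25.

12.25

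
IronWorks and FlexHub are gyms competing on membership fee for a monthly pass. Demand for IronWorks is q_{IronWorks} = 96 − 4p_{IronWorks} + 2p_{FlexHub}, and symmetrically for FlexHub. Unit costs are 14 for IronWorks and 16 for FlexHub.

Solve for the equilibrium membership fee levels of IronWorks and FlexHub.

25.6, 26.4

IronWorks's profit: π = (p_{IronWorks} − 14)(96 − 4p_{IronWorks} + 2p_{FlexHub}).
∂π/∂p_{IronWorks} = 152 − 8p_{IronWorks} + 2p_{FlexHub} = 0 ⇒ p_{IronWorks} = 19 + 0.25p_{FlexHub}.
Similarly p_{FlexHub} = 20 + 0.25p_{IronWorks}.
Substituting the second reaction function into the first: p_{IronWorks} = 19 + 0.25(20 + 0.25p_{IronWorks}), which gives 0.9375p_{IronWorks} = 24 ⇒ p_{IronWorks} = 25.6.
Then p_{FlexHub} = 20 + 0.25·25.6 = 26.4.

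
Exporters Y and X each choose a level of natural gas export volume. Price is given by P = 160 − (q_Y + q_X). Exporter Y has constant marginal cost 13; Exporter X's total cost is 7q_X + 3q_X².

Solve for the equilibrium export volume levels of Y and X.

68.2, 10.6

Exporter Y's profit: π = q_Y(160 − (q_Y + q_X)) − 13q_Y.
∂π/∂q_Y = 147 − 2q_Y − q_X = 0, so q_Y = 73.5 − 0.5q_X.
For X: ∂π/∂q_X = 153 − 8q_X − q_Y = 0 ⇒ q_X = 19.125 − 0.125q_Y.
Solving the two reaction functions simultaneously: (1 − (−0.5)(−0.125))q_Y = 73.5 − 0.5·19.125, so 0.9375q_Y = 63.9375 and q_Y = 68.2.
Then q_X = 19.125 − 0.125·68.2 = 10.6.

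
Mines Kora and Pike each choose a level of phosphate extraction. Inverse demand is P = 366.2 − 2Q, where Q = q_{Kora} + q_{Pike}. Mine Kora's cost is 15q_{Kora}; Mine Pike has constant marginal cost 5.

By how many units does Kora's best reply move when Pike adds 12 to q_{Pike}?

-6

Mine Kora's profit: π = q_{Kora}(366.2 − 2(q_{Kora} + q_{Pike})) − 15q_{Kora}.
∂π/∂q_{Kora} = 351.2 − 4q_{Kora} − 2q_{Pike} = 0, so q_{Kora} = 87.8 − 0.5q_{Pike}.
The reaction-function slope is −0.5, so a 12-unit rise in q_{Pike} moves q_{Kora} by −0.5 × 12 = −6. Kora's best response falls — the actions are strategic substitutes.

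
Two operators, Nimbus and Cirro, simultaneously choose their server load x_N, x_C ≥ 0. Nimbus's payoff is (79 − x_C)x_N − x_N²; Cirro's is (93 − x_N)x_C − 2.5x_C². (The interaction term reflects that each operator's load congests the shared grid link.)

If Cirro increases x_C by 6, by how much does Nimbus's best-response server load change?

Expanding Nimbus's payoff: 79x_N − x_Cx_N − x_N².
∂π/∂x_N = 79 − x_C − 2x_N = 0, so x_N = 39.5 − 0.5x_C.
The reaction-function slope is −0.5, so a 6-unit rise in x_C moves x_N by −0.5 × 6 = −3. Nimbus's best response falls — the actions are strategic substitutes.

-3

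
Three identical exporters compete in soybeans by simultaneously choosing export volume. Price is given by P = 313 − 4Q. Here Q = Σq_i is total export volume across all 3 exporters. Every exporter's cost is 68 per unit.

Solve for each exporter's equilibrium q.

A representative exporter's profit is π_i = q_i(313 − 4Q) − 68q_i, with Q = q_i + Σ_{j≠i} q_j.
First-order condition: 245 − 8q_i − 4Σ_{j≠i} q_j = 0.
In a symmetric equilibrium every exporter chooses the same q, so Σ_{j≠i} q_j = 2q. The condition becomes 245 − 16q = 0, giving q = 245/16 = 15.3125.

15.3125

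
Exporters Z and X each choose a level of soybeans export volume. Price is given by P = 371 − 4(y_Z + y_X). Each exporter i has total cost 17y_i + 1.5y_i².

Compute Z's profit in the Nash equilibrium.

Exporter Z's profit: π = y_Z(371 − 4(y_Z + y_X)) − 17y_Z − 1.5y_Z².
∂π/∂y_Z = 354 − 11y_Z − 4y_X = 0, so y_Z = 354/11 − (4/11)y_X.
Setting y_Z = y_X in the reaction function: y_Z = 354/11 − (4/11)y_Z, so y_Z = (354/11) / (15/11) = 23.6.
Price P = 371 − 4·47.2 = 182.2.
Z's profit: (182.2 − 17)·23.6 − 1.5(23.6)² = 3063.28.

3063.28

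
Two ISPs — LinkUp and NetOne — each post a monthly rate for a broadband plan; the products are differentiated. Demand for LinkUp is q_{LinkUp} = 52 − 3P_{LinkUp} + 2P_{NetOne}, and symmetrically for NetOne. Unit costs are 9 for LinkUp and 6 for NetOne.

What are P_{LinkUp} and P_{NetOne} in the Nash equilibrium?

19.1875, 18.0625

LinkUp's profit: π = (P_{LinkUp} − 9)(52 − 3P_{LinkUp} + 2P_{NetOne}).
∂π/∂P_{LinkUp} = 79 − 6P_{LinkUp} + 2P_{NetOne} = 0 ⇒ P_{LinkUp} = 79/6 + (1/3)P_{NetOne}.
Similarly P_{NetOne} = 35/3 + (1/3)P_{LinkUp}.
Substituting the second reaction function into the first: P_{LinkUp} = 79/6 + (1/3)(35/3 + (1/3)P_{LinkUp}), which gives (8/9)P_{LinkUp} = 307/18 ⇒ P_{LinkUp} = 19.1875.
Then P_{NetOne} = 35/3 + (1/3)·19.1875 = 18.0625.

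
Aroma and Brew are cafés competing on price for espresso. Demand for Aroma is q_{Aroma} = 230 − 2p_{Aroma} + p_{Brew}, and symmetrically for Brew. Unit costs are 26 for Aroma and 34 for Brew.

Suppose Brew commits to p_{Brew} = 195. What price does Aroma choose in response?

Aroma's profit: π = (p_{Aroma} − 26)(230 − 2p_{Aroma} + p_{Brew}).
∂π/∂p_{Aroma} = 282 − 4p_{Aroma} + p_{Brew} = 0 ⇒ p_{Aroma} = 70.5 + 0.25p_{Brew}.
At p_{Brew} = 195: p_{Aroma} = 70.5 + 0.25·195 = 119.25.

119.25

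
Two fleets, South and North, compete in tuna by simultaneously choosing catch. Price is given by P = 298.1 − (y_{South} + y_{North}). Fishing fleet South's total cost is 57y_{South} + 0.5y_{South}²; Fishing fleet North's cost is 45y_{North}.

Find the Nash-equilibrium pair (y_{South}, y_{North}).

Fishing fleet South's profit: π = y_{South}(298.1 − (y_{South} + y_{North})) − 57y_{South} − 0.5y_{South}².
∂π/∂y_{South} = 241.1 − 3y_{South} − y_{North} = 0, so y_{South} = 2411/30 − (1/3)y_{North}.
For North: ∂π/∂y_{North} = 253.1 − 2y_{North} − y_{South} = 0 ⇒ y_{North} = 126.55 − 0.5y_{South}.
Plugging y_{North} into South's best response: y_{South} = 2411/30 − (1/3)(126.55 − 0.5y_{South}) ⇒ (5/6)y_{South} = 2291/60, so y_{South} = 45.82.
Then y_{North} = 126.55 − 0.5·45.82 = 103.64.

45.82, 103.64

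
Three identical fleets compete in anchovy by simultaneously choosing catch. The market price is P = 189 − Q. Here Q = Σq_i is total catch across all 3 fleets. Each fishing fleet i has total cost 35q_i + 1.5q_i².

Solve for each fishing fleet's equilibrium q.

A representative fishing fleet's profit is π_i = q_i(189 − Q) − 35q_i − 1.5q_i², with Q = q_i + Σ_{j≠i} q_j.
First-order condition: 154 − 5q_i − Σ_{j≠i} q_j = 0.
Imposing symmetry (q_j = q for all j) turns Σ_{j≠i} q_j into 2q, so 154 = 7q and q = 22.

22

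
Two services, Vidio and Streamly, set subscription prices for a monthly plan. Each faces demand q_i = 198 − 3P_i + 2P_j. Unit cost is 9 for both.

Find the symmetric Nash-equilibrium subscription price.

Vidio's profit: π = (P_{Vidio} − 9)(198 − 3P_{Vidio} + 2P_{Streamly}).
∂π/∂P_{Vidio} = 225 − 6P_{Vidio} + 2P_{Streamly} = 0 ⇒ P_{Vidio} = 37.5 + (1/3)P_{Streamly}.
The game is symmetric, so in equilibrium P_{Streamly} = P_{Vidio}: the reaction function gives (2/3)P_{Vidio} = 37.5, hence P_{Vidio} = 56.25.

56.25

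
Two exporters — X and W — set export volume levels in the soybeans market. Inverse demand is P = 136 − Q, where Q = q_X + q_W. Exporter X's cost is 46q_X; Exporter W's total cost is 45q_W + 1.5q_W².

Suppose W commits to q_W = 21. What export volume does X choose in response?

Exporter X's profit: π = q_X(136 − (q_X + q_W)) − 46q_X.
∂π/∂q_X = 90 − 2q_X − q_W = 0, so q_X = 45 − 0.5q_W.
At q_W = 21: q_X = 45 − 0.5·21 = 34.5.

34.5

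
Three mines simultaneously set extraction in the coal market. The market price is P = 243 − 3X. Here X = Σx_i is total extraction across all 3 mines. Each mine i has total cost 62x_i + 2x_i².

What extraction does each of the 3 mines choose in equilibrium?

A representative mine's profit is π_i = x_i(243 − 3X) − 62x_i − 2x_i², with X = x_i + Σ_{j≠i} x_j.
First-order condition: 181 − 10x_i − 3Σ_{j≠i} x_j = 0.
Imposing symmetry (x_j = x for all j) turns Σ_{j≠i} x_j into 2x, so 181 = 16x and x = 11.3125.

11.3125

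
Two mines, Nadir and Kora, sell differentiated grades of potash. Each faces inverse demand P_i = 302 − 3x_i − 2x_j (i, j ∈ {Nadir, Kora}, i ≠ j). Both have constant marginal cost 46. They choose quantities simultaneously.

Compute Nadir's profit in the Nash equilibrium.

Mine Nadir's profit: π = x_{Nadir}(302 − 3x_{Nadir} − 2x_{Kora}) − 46x_{Nadir}.
∂π/∂x_{Nadir} = 256 − 6x_{Nadir} − 2x_{Kora} = 0 ⇒ x_{Nadir} = 128/3 − (1/3)x_{Kora}.
By symmetry x_{Kora} = x_{Nadir}; substituting into the reaction function, (4/3)x_{Nadir} = 128/3 and x_{Nadir} = 32.
P_{Nadir} = 302 − 3·32 − 2·32 = 142.
Profit = (142 − 46)·32 = 3072.

3072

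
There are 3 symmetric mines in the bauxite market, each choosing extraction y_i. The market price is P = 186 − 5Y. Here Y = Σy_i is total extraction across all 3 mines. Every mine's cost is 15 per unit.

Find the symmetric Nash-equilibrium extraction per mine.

8.55

A representative mine's profit is π_i = y_i(186 − 5Y) − 15y_i, with Y = y_i + Σ_{j≠i} y_j.
First-order condition: 171 − 10y_i − 5Σ_{j≠i} y_j = 0.
In a symmetric equilibrium every mine chooses the same y, so Σ_{j≠i} y_j = 2y. The condition becomes 171 − 20y = 0, giving y = 171/20 = 8.55.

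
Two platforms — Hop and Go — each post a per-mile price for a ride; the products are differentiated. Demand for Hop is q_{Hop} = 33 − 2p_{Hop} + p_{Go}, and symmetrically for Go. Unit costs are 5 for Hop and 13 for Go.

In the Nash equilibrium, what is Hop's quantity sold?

20.8

Hop's profit: π = (p_{Hop} − 5)(33 − 2p_{Hop} + p_{Go}).
∂π/∂p_{Hop} = 43 − 4p_{Hop} + p_{Go} = 0 ⇒ p_{Hop} = 10.75 + 0.25p_{Go}.
Similarly p_{Go} = 14.75 + 0.25p_{Hop}.
Substituting the second reaction function into the first: p_{Hop} = 10.75 + 0.25(14.75 + 0.25p_{Hop}), which gives 0.9375p_{Hop} = 14.4375 ⇒ p_{Hop} = 15.4.
Then p_{Go} = 14.75 + 0.25·15.4 = 18.6.
q_{Hop} = 33 − 2·15.4 + 18.6 = 20.8.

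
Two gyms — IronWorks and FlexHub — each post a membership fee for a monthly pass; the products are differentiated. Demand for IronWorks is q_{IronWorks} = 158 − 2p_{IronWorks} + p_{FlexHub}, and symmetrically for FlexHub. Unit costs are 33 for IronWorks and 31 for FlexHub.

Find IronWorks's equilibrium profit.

3427.92

IronWorks's profit: π = (p_{IronWorks} − 33)(158 − 2p_{IronWorks} + p_{FlexHub}).
∂π/∂p_{IronWorks} = 224 − 4p_{IronWorks} + p_{FlexHub} = 0 ⇒ p_{IronWorks} = 56 + 0.25p_{FlexHub}.
Similarly p_{FlexHub} = 55 + 0.25p_{IronWorks}.
Solving the two reaction functions simultaneously: (1 − (0.25)(0.25))p_{IronWorks} = 56 + 0.25·55, so 0.9375p_{IronWorks} = 69.75 and p_{IronWorks} = 74.4.
Then p_{FlexHub} = 55 + 0.25·74.4 = 73.6.
q_{IronWorks} = 158 − 2·74.4 + 73.6 = 82.8.
Profit = (74.4 − 33)·82.8 = 3427.92.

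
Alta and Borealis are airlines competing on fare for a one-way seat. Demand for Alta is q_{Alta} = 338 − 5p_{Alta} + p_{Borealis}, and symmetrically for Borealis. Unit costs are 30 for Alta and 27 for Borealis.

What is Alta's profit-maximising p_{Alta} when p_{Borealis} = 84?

57.2

Alta's profit: π = (p_{Alta} − 30)(338 − 5p_{Alta} + p_{Borealis}).
∂π/∂p_{Alta} = 488 − 10p_{Alta} + p_{Borealis} = 0 ⇒ p_{Alta} = 48.8 + 0.1p_{Borealis}.
At p_{Borealis} = 84: p_{Alta} = 48.8 + 0.1·84 = 57.2.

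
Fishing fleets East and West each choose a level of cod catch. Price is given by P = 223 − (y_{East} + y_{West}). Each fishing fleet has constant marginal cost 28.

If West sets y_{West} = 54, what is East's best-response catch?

70.5

Fishing fleet East's profit: π = y_{East}(223 − (y_{East} + y_{West})) − 28y_{East}.
∂π/∂y_{East} = 195 − 2y_{East} − y_{West} = 0, so y_{East} = 97.5 − 0.5y_{West}.
At y_{West} = 54: y_{East} = 97.5 − 0.5·54 = 70.5.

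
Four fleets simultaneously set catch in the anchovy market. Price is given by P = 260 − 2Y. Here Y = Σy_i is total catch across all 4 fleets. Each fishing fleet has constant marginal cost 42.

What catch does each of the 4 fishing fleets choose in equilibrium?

21.8

A representative fishing fleet's profit is π_i = y_i(260 − 2Y) − 42y_i, with Y = y_i + Σ_{j≠i} y_j.
First-order condition: 218 − 4y_i − 2Σ_{j≠i} y_j = 0.
Imposing symmetry (y_j = y for all j) turns Σ_{j≠i} y_j into 3y, so 218 = 10y and y = 21.8.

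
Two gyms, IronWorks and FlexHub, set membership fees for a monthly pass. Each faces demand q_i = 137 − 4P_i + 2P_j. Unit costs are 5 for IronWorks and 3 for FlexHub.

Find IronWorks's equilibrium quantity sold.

83.6

IronWorks's profit: π = (P_{IronWorks} − 5)(137 − 4P_{IronWorks} + 2P_{FlexHub}).
∂π/∂P_{IronWorks} = 157 − 8P_{IronWorks} + 2P_{FlexHub} = 0 ⇒ P_{IronWorks} = 19.625 + 0.25P_{FlexHub}.
Similarly P_{FlexHub} = 18.625 + 0.25P_{IronWorks}.
Plugging P_{FlexHub} into IronWorks's best response: P_{IronWorks} = 19.625 + 0.25(18.625 + 0.25P_{IronWorks}) ⇒ 0.9375P_{IronWorks} = 777/32, so P_{IronWorks} = 25.9.
Then P_{FlexHub} = 18.625 + 0.25·25.9 = 25.1.
q_{IronWorks} = 137 − 4·25.9 + 2·25.1 = 83.6.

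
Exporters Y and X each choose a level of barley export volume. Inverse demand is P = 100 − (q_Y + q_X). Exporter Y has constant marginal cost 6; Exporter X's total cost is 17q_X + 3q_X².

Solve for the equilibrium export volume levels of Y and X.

Exporter Y's profit: π = q_Y(100 − (q_Y + q_X)) − 6q_Y.
∂π/∂q_Y = 94 − 2q_Y − q_X = 0, so q_Y = 47 − 0.5q_X.
For X: ∂π/∂q_X = 83 − 8q_X − q_Y = 0 ⇒ q_X = 10.375 − 0.125q_Y.
Plugging q_X into Y's best response: q_Y = 47 − 0.5(10.375 − 0.125q_Y) ⇒ 0.9375q_Y = 41.8125, so q_Y = 44.6.
Then q_X = 10.375 − 0.125·44.6 = 4.8.

44.6, 4.8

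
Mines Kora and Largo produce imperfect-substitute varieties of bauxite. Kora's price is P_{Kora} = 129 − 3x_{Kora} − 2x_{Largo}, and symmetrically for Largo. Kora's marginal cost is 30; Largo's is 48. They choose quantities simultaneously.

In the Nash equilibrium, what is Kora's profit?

546.75

Mine Kora's profit: π = x_{Kora}(129 − 3x_{Kora} − 2x_{Largo}) − 30x_{Kora}.
∂π/∂x_{Kora} = 99 − 6x_{Kora} − 2x_{Largo} = 0 ⇒ x_{Kora} = 16.5 − (1/3)x_{Largo}.
Similarly x_{Largo} = 13.5 − (1/3)x_{Kora}.
Substituting the second reaction function into the first: x_{Kora} = 16.5 − (1/3)(13.5 − (1/3)x_{Kora}), which gives (8/9)x_{Kora} = 12 ⇒ x_{Kora} = 13.5.
Then x_{Largo} = 13.5 − (1/3)·13.5 = 9.
P_{Kora} = 129 − 3·13.5 − 2·9 = 70.5.
Profit = (70.5 − 30)·13.5 = 546.75.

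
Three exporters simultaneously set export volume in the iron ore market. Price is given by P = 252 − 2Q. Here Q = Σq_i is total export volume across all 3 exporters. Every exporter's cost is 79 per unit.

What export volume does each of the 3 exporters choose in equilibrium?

A representative exporter's profit is π_i = q_i(252 − 2Q) − 79q_i, with Q = q_i + Σ_{j≠i} q_j.
First-order condition: 173 − 4q_i − 2Σ_{j≠i} q_j = 0.
With identical exporters, set every q_j = q: then 173 − 4q − 4q = 0, i.e. q = 173/8 = 21.625.

21.625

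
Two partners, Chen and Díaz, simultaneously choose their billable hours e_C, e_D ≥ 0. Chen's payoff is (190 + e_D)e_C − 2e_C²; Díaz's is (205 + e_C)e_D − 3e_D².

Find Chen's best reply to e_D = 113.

75.75

Expanding Chen's payoff: 190e_C + e_De_C − 2e_C².
∂π/∂e_C = 190 + e_D − 4e_C = 0, so e_C = 47.5 + 0.25e_D.
At e_D = 113: e_C = 47.5 + 0.25·113 = 75.75.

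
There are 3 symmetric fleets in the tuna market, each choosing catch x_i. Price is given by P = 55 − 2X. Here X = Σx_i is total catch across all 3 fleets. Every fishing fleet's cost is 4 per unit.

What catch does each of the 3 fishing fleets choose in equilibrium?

6.375

A representative fishing fleet's profit is π_i = x_i(55 − 2X) − 4x_i, with X = x_i + Σ_{j≠i} x_j.
First-order condition: 51 − 4x_i − 2Σ_{j≠i} x_j = 0.
With identical fishing fleets, set every x_j = x: then 51 − 4x − 4x = 0, i.e. x = 51/8 = 6.375.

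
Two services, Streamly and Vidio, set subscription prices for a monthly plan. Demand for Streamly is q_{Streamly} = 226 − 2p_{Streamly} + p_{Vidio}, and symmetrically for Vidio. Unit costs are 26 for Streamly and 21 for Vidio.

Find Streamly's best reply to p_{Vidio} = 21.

74.75

Streamly's profit: π = (p_{Streamly} − 26)(226 − 2p_{Streamly} + p_{Vidio}).
∂π/∂p_{Streamly} = 278 − 4p_{Streamly} + p_{Vidio} = 0 ⇒ p_{Streamly} = 69.5 + 0.25p_{Vidio}.
At p_{Vidio} = 21: p_{Streamly} = 69.5 + 0.25·21 = 74.75.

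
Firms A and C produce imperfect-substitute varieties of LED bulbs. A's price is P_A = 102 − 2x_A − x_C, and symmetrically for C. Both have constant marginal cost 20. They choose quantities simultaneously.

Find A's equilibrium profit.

537.92

Firm A's profit: π = x_A(102 − 2x_A − x_C) − 20x_A.
∂π/∂x_A = 82 − 4x_A − x_C = 0 ⇒ x_A = 20.5 − 0.25x_C.
The game is symmetric, so in equilibrium x_C = x_A: the reaction function gives 1.25x_A = 20.5, hence x_A = 16.4.
P_A = 102 − 2·16.4 − 16.4 = 52.8.
Profit = (52.8 − 20)·16.4 = 537.92.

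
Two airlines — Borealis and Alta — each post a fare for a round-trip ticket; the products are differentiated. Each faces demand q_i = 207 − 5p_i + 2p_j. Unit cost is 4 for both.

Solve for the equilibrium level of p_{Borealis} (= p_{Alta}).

28.375

Borealis's profit: π = (p_{Borealis} − 4)(207 − 5p_{Borealis} + 2p_{Alta}).
∂π/∂p_{Borealis} = 227 − 10p_{Borealis} + 2p_{Alta} = 0 ⇒ p_{Borealis} = 22.7 + 0.2p_{Alta}.
Setting p_{Borealis} = p_{Alta} in the reaction function: p_{Borealis} = 22.7 + 0.2p_{Borealis}, so p_{Borealis} = 22.7 / 0.8 = 28.375.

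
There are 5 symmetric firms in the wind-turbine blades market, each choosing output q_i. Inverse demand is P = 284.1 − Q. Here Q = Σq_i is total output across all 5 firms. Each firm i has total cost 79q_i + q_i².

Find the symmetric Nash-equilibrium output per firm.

25.6375

A representative firm's profit is π_i = q_i(284.1 − Q) − 79q_i − q_i², with Q = q_i + Σ_{j≠i} q_j.
First-order condition: 205.1 − 4q_i − Σ_{j≠i} q_j = 0.
In a symmetric equilibrium every firm chooses the same q, so Σ_{j≠i} q_j = 4q. The condition becomes 205.1 − 8q = 0, giving q = 205.1/8 = 25.6375.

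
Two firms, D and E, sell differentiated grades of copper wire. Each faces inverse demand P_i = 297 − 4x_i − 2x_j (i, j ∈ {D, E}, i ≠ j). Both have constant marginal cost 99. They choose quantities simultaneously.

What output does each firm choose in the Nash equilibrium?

19.8

Firm D's profit: π = x_D(297 − 4x_D − 2x_E) − 99x_D.
∂π/∂x_D = 198 − 8x_D − 2x_E = 0 ⇒ x_D = 24.75 − 0.25x_E.
By symmetry x_E = x_D; substituting into the reaction function, 1.25x_D = 24.75 and x_D = 19.8.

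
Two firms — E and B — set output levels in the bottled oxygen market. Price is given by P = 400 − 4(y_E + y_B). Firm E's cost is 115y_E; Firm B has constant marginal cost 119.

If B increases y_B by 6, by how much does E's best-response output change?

-3

Firm E's profit: π = y_E(400 − 4(y_E + y_B)) − 115y_E.
∂π/∂y_E = 285 − 8y_E − 4y_B = 0, so y_E = 35.625 − 0.5y_B.
The reaction-function slope is −0.5, so a 6-unit rise in y_B moves y_E by −0.5 × 6 = −3. E's best response falls — the actions are strategic substitutes.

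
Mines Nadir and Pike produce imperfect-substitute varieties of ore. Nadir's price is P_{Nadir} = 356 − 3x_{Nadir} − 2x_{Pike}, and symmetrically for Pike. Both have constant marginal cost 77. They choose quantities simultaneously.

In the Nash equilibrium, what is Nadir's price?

Mine Nadir's profit: π = x_{Nadir}(356 − 3x_{Nadir} − 2x_{Pike}) − 77x_{Nadir}.
∂π/∂x_{Nadir} = 279 − 6x_{Nadir} − 2x_{Pike} = 0 ⇒ x_{Nadir} = 46.5 − (1/3)x_{Pike}.
Setting x_{Nadir} = x_{Pike} in the reaction function: x_{Nadir} = 46.5 − (1/3)x_{Nadir}, so x_{Nadir} = 46.5 / (4/3) = 34.875.
P_{Nadir} = 356 − 3·34.875 − 2·34.875 = 181.625.

181.625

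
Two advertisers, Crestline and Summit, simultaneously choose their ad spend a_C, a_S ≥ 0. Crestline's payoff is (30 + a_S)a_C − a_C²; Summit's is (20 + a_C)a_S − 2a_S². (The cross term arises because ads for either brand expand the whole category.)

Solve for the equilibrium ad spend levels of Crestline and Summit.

Expanding Crestline's payoff: 30a_C + a_Sa_C − a_C².
∂π/∂a_C = 30 + a_S − 2a_C = 0, so a_C = 15 + 0.5a_S.
Likewise for Summit: a_S = 5 + 0.25a_C.
Substituting the second reaction function into the first: a_C = 15 + 0.5(5 + 0.25a_C), which gives 0.875a_C = 17.5 ⇒ a_C = 20.
Then a_S = 5 + 0.25·20 = 10.

20, 10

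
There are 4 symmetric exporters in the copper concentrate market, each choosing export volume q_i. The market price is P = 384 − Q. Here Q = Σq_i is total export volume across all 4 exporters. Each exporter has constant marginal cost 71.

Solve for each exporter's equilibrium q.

62.6

A representative exporter's profit is π_i = q_i(384 − Q) − 71q_i, with Q = q_i + Σ_{j≠i} q_j.
First-order condition: 313 − 2q_i − Σ_{j≠i} q_j = 0.
Imposing symmetry (q_j = q for all j) turns Σ_{j≠i} q_j into 3q, so 313 = 5q and q = 62.6.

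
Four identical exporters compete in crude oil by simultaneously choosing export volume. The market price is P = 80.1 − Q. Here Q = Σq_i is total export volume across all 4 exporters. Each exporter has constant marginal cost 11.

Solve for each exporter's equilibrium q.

A representative exporter's profit is π_i = q_i(80.1 − Q) − 11q_i, with Q = q_i + Σ_{j≠i} q_j.
First-order condition: 69.1 − 2q_i − Σ_{j≠i} q_j = 0.
In a symmetric equilibrium every exporter chooses the same q, so Σ_{j≠i} q_j = 3q. The condition becomes 69.1 − 5q = 0, giving q = 69.1/5 = 13.82.

13.82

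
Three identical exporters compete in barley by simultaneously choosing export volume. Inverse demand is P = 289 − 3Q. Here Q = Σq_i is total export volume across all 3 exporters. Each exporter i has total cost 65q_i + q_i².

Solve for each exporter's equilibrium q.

A representative exporter's profit is π_i = q_i(289 − 3Q) − 65q_i − q_i², with Q = q_i + Σ_{j≠i} q_j.
First-order condition: 224 − 8q_i − 3Σ_{j≠i} q_j = 0.
With identical exporters, set every q_j = q: then 224 − 8q − 6q = 0, i.e. q = 224/14 = 16.

16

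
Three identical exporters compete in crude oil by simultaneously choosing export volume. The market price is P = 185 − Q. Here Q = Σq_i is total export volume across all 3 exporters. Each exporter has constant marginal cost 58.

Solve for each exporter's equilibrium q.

A representative exporter's profit is π_i = q_i(185 − Q) − 58q_i, with Q = q_i + Σ_{j≠i} q_j.
First-order condition: 127 − 2q_i − Σ_{j≠i} q_j = 0.
Imposing symmetry (q_j = q for all j) turns Σ_{j≠i} q_j into 2q, so 127 = 4q and q = 31.75.

31.75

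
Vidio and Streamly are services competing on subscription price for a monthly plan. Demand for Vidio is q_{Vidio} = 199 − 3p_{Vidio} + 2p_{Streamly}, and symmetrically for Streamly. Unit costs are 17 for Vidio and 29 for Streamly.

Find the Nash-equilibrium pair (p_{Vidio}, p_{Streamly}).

Vidio's profit: π = (p_{Vidio} − 17)(199 − 3p_{Vidio} + 2p_{Streamly}).
∂π/∂p_{Vidio} = 250 − 6p_{Vidio} + 2p_{Streamly} = 0 ⇒ p_{Vidio} = 125/3 + (1/3)p_{Streamly}.
Similarly p_{Streamly} = 143/3 + (1/3)p_{Vidio}.
Solving the two reaction functions simultaneously: (1 − (1/3)(1/3))p_{Vidio} = 125/3 + (1/3)·(143/3), so (8/9)p_{Vidio} = 518/9 and p_{Vidio} = 64.75.
Then p_{Streamly} = 143/3 + (1/3)·64.75 = 69.25.

64.75, 69.25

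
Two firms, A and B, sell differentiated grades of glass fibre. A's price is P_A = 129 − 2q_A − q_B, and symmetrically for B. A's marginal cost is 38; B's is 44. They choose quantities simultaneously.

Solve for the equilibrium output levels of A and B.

18.6, 16.6

Firm A's profit: π = q_A(129 − 2q_A − q_B) − 38q_A.
∂π/∂q_A = 91 − 4q_A − q_B = 0 ⇒ q_A = 22.75 − 0.25q_B.
Similarly q_B = 21.25 − 0.25q_A.
Plugging q_B into A's best response: q_A = 22.75 − 0.25(21.25 − 0.25q_A) ⇒ 0.9375q_A = 17.4375, so q_A = 18.6.
Then q_B = 21.25 − 0.25·18.6 = 16.6.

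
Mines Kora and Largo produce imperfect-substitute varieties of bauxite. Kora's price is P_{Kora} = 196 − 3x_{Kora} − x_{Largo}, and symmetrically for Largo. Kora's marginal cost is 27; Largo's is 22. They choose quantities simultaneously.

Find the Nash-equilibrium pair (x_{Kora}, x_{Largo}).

24, 25

Mine Kora's profit: π = x_{Kora}(196 − 3x_{Kora} − x_{Largo}) − 27x_{Kora}.
∂π/∂x_{Kora} = 169 − 6x_{Kora} − x_{Largo} = 0 ⇒ x_{Kora} = 169/6 − (1/6)x_{Largo}.
Similarly x_{Largo} = 29 − (1/6)x_{Kora}.
Solving the two reaction functions simultaneously: (1 − (−1/6)(−1/6))x_{Kora} = 169/6 − (1/6)·29, so (35/36)x_{Kora} = 70/3 and x_{Kora} = 24.
Then x_{Largo} = 29 − (1/6)·24 = 25.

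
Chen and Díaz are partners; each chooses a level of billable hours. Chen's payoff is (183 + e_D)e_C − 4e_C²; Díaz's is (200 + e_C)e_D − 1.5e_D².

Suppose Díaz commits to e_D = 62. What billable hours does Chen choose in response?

30.625

Expanding Chen's payoff: 183e_C + e_De_C − 4e_C².
∂π/∂e_C = 183 + e_D − 8e_C = 0, so e_C = 22.875 + 0.125e_D.
At e_D = 62: e_C = 22.875 + 0.125·62 = 30.625.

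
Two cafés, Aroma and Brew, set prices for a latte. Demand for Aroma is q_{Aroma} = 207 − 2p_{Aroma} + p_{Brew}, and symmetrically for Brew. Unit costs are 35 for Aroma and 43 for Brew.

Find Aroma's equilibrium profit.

6821.12

Aroma's profit: π = (p_{Aroma} − 35)(207 − 2p_{Aroma} + p_{Brew}).
∂π/∂p_{Aroma} = 277 − 4p_{Aroma} + p_{Brew} = 0 ⇒ p_{Aroma} = 69.25 + 0.25p_{Brew}.
Similarly p_{Brew} = 73.25 + 0.25p_{Aroma}.
Plugging p_{Brew} into Aroma's best response: p_{Aroma} = 69.25 + 0.25(73.25 + 0.25p_{Aroma}) ⇒ 0.9375p_{Aroma} = 87.5625, so p_{Aroma} = 93.4.
Then p_{Brew} = 73.25 + 0.25·93.4 = 96.6.
q_{Aroma} = 207 − 2·93.4 + 96.6 = 116.8.
Profit = (93.4 − 35)·116.8 = 6821.12.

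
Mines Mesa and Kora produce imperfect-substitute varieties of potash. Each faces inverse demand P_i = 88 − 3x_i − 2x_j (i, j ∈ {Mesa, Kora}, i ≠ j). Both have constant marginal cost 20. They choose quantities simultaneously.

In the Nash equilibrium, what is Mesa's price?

45.5

Mine Mesa's profit: π = x_{Mesa}(88 − 3x_{Mesa} − 2x_{Kora}) − 20x_{Mesa}.
∂π/∂x_{Mesa} = 68 − 6x_{Mesa} − 2x_{Kora} = 0 ⇒ x_{Mesa} = 34/3 − (1/3)x_{Kora}.
The game is symmetric, so in equilibrium x_{Kora} = x_{Mesa}: the reaction function gives (4/3)x_{Mesa} = 34/3, hence x_{Mesa} = 8.5.
P_{Mesa} = 88 − 3·8.5 − 2·8.5 = 45.5.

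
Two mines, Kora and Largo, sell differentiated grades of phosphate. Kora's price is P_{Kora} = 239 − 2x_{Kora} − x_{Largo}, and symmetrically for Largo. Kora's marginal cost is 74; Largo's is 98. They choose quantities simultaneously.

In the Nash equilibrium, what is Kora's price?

143.2

Mine Kora's profit: π = x_{Kora}(239 − 2x_{Kora} − x_{Largo}) − 74x_{Kora}.
∂π/∂x_{Kora} = 165 − 4x_{Kora} − x_{Largo} = 0 ⇒ x_{Kora} = 41.25 − 0.25x_{Largo}.
Similarly x_{Largo} = 35.25 − 0.25x_{Kora}.
Plugging x_{Largo} into Kora's best response: x_{Kora} = 41.25 − 0.25(35.25 − 0.25x_{Kora}) ⇒ 0.9375x_{Kora} = 32.4375, so x_{Kora} = 34.6.
Then x_{Largo} = 35.25 − 0.25·34.6 = 26.6.
P_{Kora} = 239 − 2·34.6 − 26.6 = 143.2.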